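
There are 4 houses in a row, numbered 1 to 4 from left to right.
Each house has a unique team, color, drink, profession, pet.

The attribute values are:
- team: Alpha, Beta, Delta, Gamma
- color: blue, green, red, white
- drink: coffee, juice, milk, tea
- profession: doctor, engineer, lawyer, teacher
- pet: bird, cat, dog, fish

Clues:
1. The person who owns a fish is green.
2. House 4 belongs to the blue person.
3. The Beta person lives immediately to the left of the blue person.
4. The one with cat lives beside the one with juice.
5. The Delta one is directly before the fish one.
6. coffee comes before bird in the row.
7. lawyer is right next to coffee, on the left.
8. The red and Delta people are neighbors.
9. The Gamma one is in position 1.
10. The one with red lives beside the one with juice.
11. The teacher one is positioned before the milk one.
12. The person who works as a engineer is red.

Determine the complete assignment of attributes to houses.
Solution:

House | Team | Color | Drink | Profession | Pet
-----------------------------------------------
  1   | Gamma | red | tea | engineer | cat
  2   | Delta | white | juice | lawyer | dog
  3   | Beta | green | coffee | teacher | fish
  4   | Alpha | blue | milk | doctor | bird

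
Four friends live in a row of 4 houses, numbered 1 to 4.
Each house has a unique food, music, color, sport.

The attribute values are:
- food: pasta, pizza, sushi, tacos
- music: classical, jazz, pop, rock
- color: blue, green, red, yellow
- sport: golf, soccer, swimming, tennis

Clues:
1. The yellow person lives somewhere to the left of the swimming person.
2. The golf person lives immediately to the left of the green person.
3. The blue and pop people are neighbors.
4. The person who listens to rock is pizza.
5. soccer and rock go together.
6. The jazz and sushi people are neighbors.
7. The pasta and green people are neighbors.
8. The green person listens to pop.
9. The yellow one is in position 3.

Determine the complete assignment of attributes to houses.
Solution:

House | Food | Music | Color | Sport
------------------------------------
  1   | pasta | jazz | blue | golf
  2   | sushi | pop | green | tennis
  3   | pizza | rock | yellow | soccer
  4   | tacos | classical | red | swimming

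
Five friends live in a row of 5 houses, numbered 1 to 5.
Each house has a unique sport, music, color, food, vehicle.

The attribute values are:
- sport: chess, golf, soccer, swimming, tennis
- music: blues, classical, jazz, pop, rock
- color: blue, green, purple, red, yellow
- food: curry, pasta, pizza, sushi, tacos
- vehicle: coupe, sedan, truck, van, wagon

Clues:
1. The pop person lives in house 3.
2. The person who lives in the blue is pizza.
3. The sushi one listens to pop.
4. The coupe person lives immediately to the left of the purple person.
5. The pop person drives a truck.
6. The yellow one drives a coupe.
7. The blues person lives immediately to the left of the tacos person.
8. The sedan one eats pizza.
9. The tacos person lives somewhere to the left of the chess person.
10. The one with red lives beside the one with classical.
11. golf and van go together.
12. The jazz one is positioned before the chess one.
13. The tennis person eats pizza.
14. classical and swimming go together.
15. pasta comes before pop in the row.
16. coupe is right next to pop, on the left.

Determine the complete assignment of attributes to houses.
Solution:

House | Sport | Music | Color | Food | Vehicle
----------------------------------------------
  1   | golf | blues | red | pasta | van
  2   | swimming | classical | yellow | tacos | coupe
  3   | soccer | pop | purple | sushi | truck
  4   | tennis | jazz | blue | pizza | sedan
  5   | chess | rock | green | curry | wagon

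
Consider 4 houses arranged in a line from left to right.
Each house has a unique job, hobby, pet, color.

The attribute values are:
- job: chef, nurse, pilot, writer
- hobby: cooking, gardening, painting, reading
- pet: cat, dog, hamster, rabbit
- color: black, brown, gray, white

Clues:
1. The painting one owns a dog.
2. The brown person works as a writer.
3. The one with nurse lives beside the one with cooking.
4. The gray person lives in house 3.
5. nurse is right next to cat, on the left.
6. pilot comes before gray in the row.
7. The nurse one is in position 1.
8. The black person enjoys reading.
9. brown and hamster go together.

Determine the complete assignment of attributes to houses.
Solution:

House | Job | Hobby | Pet | Color
---------------------------------
  1   | nurse | reading | rabbit | black
  2   | pilot | cooking | cat | white
  3   | chef | painting | dog | gray
  4   | writer | gardening | hamster | brown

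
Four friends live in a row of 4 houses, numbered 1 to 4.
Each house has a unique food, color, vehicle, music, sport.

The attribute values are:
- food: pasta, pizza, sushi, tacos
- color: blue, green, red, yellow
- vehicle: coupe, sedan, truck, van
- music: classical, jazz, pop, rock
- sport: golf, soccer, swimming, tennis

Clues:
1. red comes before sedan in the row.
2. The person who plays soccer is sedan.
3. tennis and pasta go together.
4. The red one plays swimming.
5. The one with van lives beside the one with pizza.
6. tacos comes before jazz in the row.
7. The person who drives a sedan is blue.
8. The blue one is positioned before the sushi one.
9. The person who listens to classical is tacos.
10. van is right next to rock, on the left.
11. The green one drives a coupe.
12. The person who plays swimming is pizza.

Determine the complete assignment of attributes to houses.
Solution:

House | Food | Color | Vehicle | Music | Sport
----------------------------------------------
  1   | pasta | yellow | van | pop | tennis
  2   | pizza | red | truck | rock | swimming
  3   | tacos | blue | sedan | classical | soccer
  4   | sushi | green | coupe | jazz | golf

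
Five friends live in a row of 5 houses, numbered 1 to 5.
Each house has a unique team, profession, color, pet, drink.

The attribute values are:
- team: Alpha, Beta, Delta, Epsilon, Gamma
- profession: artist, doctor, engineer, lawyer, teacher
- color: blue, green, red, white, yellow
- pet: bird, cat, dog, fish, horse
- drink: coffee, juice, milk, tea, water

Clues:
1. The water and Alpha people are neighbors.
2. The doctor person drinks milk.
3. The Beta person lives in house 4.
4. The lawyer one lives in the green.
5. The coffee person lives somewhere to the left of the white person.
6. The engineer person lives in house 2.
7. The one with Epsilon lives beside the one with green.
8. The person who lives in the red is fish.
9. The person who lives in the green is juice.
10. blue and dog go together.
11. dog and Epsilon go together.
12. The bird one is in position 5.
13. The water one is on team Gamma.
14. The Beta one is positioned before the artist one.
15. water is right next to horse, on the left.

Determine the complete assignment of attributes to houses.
Solution:

House | Team | Profession | Color | Pet | Drink
-----------------------------------------------
  1   | Gamma | teacher | red | fish | water
  2   | Alpha | engineer | yellow | horse | coffee
  3   | Epsilon | doctor | blue | dog | milk
  4   | Beta | lawyer | green | cat | juice
  5   | Delta | artist | white | bird | tea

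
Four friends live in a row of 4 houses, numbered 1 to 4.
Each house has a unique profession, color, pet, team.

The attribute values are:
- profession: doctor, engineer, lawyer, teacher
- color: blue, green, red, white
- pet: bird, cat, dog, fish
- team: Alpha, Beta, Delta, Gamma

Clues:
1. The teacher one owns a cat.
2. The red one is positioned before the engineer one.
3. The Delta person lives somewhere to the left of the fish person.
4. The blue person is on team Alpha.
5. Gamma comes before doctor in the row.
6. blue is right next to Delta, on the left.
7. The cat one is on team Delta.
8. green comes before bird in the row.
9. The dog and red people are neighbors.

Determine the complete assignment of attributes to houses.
Solution:

House | Profession | Color | Pet | Team
---------------------------------------
  1   | lawyer | blue | dog | Alpha
  2   | teacher | red | cat | Delta
  3   | engineer | green | fish | Gamma
  4   | doctor | white | bird | Beta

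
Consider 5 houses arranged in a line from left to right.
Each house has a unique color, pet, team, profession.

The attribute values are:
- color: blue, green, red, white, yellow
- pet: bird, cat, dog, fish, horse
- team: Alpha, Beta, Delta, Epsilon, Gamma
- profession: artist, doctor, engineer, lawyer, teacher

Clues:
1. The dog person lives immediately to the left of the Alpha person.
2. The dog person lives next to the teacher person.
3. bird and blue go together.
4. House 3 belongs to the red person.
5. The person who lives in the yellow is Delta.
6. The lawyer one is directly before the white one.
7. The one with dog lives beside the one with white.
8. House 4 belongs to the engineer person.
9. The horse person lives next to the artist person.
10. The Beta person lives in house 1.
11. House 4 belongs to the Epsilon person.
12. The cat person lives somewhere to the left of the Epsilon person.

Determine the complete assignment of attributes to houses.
Solution:

House | Color | Pet | Team | Profession
---------------------------------------
  1   | green | dog | Beta | lawyer
  2   | white | horse | Alpha | teacher
  3   | red | cat | Gamma | artist
  4   | blue | bird | Epsilon | engineer
  5   | yellow | fish | Delta | doctor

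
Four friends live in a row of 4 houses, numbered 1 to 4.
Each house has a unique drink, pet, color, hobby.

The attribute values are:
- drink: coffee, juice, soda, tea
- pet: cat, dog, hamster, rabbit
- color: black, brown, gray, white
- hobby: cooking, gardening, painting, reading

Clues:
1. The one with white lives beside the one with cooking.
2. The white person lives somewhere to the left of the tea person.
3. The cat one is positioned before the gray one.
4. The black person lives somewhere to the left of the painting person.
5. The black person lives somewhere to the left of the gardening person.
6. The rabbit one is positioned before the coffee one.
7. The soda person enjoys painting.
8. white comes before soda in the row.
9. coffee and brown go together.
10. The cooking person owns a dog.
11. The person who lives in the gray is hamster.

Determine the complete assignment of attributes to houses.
Solution:

House | Drink | Pet | Color | Hobby
-----------------------------------
  1   | juice | rabbit | white | reading
  2   | tea | dog | black | cooking
  3   | coffee | cat | brown | gardening
  4   | soda | hamster | gray | painting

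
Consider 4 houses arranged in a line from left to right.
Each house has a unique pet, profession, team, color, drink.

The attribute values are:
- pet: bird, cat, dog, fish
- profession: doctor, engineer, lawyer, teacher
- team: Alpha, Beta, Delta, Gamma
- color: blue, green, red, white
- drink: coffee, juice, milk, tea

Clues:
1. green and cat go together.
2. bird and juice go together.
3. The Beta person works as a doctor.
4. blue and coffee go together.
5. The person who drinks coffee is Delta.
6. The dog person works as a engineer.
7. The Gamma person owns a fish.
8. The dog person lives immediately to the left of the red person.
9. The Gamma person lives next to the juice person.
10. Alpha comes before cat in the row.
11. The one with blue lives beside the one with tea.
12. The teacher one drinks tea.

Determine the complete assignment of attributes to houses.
Solution:

House | Pet | Profession | Team | Color | Drink
-----------------------------------------------
  1   | dog | engineer | Delta | blue | coffee
  2   | fish | teacher | Gamma | red | tea
  3   | bird | lawyer | Alpha | white | juice
  4   | cat | doctor | Beta | green | milk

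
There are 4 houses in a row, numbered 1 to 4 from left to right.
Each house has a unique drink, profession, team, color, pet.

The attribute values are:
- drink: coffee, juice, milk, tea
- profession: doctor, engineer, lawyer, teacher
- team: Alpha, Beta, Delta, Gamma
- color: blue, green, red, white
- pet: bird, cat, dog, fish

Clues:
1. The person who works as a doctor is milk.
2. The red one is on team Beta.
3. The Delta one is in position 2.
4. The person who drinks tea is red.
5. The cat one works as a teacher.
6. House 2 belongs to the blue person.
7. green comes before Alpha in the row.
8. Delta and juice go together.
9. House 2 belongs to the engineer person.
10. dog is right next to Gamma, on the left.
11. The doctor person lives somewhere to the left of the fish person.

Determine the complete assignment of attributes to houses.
Solution:

House | Drink | Profession | Team | Color | Pet
-----------------------------------------------
  1   | tea | teacher | Beta | red | cat
  2   | juice | engineer | Delta | blue | dog
  3   | milk | doctor | Gamma | green | bird
  4   | coffee | lawyer | Alpha | white | fish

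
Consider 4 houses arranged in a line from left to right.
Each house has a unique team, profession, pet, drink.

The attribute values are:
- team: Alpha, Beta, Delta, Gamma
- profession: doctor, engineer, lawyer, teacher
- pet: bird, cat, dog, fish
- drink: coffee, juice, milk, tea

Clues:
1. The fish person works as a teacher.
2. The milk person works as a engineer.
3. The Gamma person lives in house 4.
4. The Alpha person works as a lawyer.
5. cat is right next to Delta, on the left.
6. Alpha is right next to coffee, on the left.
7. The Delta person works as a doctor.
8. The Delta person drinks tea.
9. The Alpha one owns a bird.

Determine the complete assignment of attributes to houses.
Solution:

House | Team | Profession | Pet | Drink
---------------------------------------
  1   | Beta | engineer | cat | milk
  2   | Delta | doctor | dog | tea
  3   | Alpha | lawyer | bird | juice
  4   | Gamma | teacher | fish | coffee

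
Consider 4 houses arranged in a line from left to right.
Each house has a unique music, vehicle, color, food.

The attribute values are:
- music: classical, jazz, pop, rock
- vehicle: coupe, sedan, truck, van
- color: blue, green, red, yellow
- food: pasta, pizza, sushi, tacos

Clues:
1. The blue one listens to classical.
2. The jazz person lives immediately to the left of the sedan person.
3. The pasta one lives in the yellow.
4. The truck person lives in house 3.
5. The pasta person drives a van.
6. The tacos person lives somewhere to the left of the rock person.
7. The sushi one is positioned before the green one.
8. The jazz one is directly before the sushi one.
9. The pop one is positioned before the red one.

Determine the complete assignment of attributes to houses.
Solution:

House | Music | Vehicle | Color | Food
--------------------------------------
  1   | jazz | van | yellow | pasta
  2   | classical | sedan | blue | sushi
  3   | pop | truck | green | tacos
  4   | rock | coupe | red | pizza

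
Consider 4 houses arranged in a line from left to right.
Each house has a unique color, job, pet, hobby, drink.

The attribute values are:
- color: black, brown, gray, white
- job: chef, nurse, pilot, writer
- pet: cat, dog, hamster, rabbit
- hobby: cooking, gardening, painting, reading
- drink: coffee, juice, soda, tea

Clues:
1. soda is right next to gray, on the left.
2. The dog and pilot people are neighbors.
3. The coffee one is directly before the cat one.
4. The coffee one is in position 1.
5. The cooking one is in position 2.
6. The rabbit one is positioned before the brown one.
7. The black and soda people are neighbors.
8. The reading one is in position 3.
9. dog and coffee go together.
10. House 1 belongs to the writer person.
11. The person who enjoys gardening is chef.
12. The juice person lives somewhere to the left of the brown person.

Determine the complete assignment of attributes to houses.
Solution:

House | Color | Job | Pet | Hobby | Drink
-----------------------------------------
  1   | black | writer | dog | painting | coffee
  2   | white | pilot | cat | cooking | soda
  3   | gray | nurse | rabbit | reading | juice
  4   | brown | chef | hamster | gardening | tea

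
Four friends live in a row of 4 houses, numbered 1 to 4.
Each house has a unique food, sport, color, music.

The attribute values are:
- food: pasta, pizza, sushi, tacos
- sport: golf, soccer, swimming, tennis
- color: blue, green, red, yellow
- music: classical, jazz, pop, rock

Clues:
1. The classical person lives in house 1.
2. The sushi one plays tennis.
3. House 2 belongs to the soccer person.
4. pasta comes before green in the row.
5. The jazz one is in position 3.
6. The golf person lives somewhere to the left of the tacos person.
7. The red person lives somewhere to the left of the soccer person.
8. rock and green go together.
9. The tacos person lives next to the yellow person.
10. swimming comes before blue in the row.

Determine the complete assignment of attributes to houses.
Solution:

House | Food | Sport | Color | Music
------------------------------------
  1   | pasta | golf | red | classical
  2   | tacos | soccer | green | rock
  3   | pizza | swimming | yellow | jazz
  4   | sushi | tennis | blue | pop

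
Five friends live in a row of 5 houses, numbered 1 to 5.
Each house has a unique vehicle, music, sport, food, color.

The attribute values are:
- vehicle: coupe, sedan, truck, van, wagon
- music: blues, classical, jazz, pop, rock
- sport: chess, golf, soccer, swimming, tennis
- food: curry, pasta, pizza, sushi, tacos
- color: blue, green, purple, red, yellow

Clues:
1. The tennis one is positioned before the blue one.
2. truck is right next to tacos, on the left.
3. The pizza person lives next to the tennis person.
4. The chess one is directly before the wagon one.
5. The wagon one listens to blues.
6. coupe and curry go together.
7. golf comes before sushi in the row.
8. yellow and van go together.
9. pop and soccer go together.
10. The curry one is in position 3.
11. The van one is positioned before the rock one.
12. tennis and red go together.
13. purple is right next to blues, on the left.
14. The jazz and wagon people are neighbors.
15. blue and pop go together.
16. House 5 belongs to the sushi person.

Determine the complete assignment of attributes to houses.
Solution:

House | Vehicle | Music | Sport | Food | Color
----------------------------------------------
  1   | truck | jazz | chess | pizza | purple
  2   | wagon | blues | tennis | tacos | red
  3   | coupe | pop | soccer | curry | blue
  4   | van | classical | golf | pasta | yellow
  5   | sedan | rock | swimming | sushi | green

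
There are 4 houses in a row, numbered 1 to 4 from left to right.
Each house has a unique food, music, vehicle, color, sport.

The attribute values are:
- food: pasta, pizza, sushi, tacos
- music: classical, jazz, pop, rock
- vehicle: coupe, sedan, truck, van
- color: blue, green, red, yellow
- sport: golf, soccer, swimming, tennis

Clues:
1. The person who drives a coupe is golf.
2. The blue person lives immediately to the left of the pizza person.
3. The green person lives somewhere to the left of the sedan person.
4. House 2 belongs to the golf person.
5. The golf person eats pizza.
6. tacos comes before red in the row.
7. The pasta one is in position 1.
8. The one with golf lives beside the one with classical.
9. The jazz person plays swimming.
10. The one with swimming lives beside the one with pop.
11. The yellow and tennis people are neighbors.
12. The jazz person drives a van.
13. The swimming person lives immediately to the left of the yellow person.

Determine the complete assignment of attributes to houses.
Solution:

House | Food | Music | Vehicle | Color | Sport
----------------------------------------------
  1   | pasta | jazz | van | blue | swimming
  2   | pizza | pop | coupe | yellow | golf
  3   | tacos | classical | truck | green | tennis
  4   | sushi | rock | sedan | red | soccer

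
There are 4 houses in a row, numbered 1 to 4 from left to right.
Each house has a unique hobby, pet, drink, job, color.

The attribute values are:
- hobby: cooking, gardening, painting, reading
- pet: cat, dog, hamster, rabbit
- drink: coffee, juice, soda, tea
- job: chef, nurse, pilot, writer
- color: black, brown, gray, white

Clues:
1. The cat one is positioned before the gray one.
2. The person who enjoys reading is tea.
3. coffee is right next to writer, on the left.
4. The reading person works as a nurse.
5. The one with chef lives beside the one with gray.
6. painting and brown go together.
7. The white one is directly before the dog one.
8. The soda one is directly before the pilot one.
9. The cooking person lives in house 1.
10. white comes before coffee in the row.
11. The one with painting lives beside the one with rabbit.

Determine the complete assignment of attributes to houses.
Solution:

House | Hobby | Pet | Drink | Job | Color
-----------------------------------------
  1   | cooking | cat | soda | chef | white
  2   | gardening | dog | coffee | pilot | gray
  3   | painting | hamster | juice | writer | brown
  4   | reading | rabbit | tea | nurse | black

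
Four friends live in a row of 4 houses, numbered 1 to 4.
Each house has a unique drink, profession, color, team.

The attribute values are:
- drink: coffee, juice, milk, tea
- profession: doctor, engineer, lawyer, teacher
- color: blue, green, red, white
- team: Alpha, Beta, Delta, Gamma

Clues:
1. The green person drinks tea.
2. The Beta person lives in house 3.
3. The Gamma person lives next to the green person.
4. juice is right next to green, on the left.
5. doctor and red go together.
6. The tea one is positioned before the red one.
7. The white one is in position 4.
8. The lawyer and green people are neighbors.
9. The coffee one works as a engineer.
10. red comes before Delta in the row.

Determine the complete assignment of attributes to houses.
Solution:

House | Drink | Profession | Color | Team
-----------------------------------------
  1   | juice | lawyer | blue | Gamma
  2   | tea | teacher | green | Alpha
  3   | milk | doctor | red | Beta
  4   | coffee | engineer | white | Delta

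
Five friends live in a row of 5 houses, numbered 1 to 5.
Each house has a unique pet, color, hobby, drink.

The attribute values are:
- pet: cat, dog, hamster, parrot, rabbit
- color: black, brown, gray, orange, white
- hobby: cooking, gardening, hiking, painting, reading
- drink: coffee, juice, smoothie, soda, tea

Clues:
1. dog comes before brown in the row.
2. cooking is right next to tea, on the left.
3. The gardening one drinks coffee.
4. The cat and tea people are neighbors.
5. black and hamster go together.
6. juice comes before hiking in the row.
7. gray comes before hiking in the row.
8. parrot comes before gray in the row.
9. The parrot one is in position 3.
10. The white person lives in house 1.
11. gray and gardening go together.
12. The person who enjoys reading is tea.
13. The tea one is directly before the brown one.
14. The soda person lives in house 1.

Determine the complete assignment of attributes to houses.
Solution:

House | Pet | Color | Hobby | Drink
-----------------------------------
  1   | cat | white | cooking | soda
  2   | dog | orange | reading | tea
  3   | parrot | brown | painting | juice
  4   | rabbit | gray | gardening | coffee
  5   | hamster | black | hiking | smoothie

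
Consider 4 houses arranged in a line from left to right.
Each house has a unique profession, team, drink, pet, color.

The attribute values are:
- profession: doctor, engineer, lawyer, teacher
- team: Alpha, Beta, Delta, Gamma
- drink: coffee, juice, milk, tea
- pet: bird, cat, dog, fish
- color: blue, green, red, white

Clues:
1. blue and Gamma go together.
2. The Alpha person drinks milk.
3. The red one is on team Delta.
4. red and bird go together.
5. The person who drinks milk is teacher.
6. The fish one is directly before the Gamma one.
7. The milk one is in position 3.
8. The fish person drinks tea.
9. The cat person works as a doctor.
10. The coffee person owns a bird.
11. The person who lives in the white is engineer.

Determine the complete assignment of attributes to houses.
Solution:

House | Profession | Team | Drink | Pet | Color
-----------------------------------------------
  1   | engineer | Beta | tea | fish | white
  2   | doctor | Gamma | juice | cat | blue
  3   | teacher | Alpha | milk | dog | green
  4   | lawyer | Delta | coffee | bird | red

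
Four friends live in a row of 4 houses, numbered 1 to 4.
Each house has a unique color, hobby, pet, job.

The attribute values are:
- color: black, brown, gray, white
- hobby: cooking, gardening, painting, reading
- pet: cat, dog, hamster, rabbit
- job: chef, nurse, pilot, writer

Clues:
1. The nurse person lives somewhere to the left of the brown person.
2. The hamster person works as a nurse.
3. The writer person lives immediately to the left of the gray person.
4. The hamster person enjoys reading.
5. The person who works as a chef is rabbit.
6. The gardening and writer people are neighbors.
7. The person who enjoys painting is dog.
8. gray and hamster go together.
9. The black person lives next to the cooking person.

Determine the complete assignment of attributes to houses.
Solution:

House | Color | Hobby | Pet | Job
---------------------------------
  1   | black | gardening | rabbit | chef
  2   | white | cooking | cat | writer
  3   | gray | reading | hamster | nurse
  4   | brown | painting | dog | pilot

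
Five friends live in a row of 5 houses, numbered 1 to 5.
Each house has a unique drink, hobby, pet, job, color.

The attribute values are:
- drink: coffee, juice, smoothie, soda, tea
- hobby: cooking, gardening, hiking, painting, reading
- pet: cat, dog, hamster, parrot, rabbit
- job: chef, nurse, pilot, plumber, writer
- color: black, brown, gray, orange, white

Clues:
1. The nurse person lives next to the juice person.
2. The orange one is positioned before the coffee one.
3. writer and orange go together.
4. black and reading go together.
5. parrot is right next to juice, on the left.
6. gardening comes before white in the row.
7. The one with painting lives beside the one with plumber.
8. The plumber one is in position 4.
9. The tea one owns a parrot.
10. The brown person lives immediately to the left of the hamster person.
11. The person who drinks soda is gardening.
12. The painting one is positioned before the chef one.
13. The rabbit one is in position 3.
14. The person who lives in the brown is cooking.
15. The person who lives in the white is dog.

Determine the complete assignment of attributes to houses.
Solution:

House | Drink | Hobby | Pet | Job | Color
-----------------------------------------
  1   | tea | cooking | parrot | nurse | brown
  2   | juice | reading | hamster | pilot | black
  3   | smoothie | painting | rabbit | writer | orange
  4   | soda | gardening | cat | plumber | gray
  5   | coffee | hiking | dog | chef | white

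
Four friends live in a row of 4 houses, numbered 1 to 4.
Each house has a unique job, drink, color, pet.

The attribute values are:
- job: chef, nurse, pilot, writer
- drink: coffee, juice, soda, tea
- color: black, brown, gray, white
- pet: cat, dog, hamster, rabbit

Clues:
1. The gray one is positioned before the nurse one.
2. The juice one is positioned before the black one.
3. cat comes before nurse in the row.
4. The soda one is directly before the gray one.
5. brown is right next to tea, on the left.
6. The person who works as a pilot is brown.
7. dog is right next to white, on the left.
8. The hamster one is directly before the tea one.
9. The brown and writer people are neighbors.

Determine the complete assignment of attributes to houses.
Solution:

House | Job | Drink | Color | Pet
---------------------------------
  1   | pilot | soda | brown | hamster
  2   | writer | tea | gray | dog
  3   | chef | juice | white | cat
  4   | nurse | coffee | black | rabbit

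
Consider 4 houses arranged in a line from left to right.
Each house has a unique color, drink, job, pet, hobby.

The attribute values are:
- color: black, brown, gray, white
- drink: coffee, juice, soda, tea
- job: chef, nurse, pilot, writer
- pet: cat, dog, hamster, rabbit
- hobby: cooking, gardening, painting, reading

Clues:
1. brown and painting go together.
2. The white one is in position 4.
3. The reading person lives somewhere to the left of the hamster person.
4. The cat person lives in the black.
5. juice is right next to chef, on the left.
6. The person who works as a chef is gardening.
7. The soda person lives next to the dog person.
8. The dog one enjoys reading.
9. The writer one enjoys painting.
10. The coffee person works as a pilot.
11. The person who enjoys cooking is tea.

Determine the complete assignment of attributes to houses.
Solution:

House | Color | Drink | Job | Pet | Hobby
-----------------------------------------
  1   | brown | juice | writer | rabbit | painting
  2   | black | soda | chef | cat | gardening
  3   | gray | coffee | pilot | dog | reading
  4   | white | tea | nurse | hamster | cooking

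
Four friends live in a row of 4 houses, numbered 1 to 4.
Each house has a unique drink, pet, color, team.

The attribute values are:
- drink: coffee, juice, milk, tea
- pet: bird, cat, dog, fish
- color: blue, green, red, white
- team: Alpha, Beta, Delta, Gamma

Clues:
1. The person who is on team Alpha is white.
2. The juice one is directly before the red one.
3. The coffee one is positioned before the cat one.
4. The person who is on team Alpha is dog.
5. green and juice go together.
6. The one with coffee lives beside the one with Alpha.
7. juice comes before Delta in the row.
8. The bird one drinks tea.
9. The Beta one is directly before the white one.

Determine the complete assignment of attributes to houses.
Solution:

House | Drink | Pet | Color | Team
----------------------------------
  1   | coffee | fish | blue | Beta
  2   | milk | dog | white | Alpha
  3   | juice | cat | green | Gamma
  4   | tea | bird | red | Delta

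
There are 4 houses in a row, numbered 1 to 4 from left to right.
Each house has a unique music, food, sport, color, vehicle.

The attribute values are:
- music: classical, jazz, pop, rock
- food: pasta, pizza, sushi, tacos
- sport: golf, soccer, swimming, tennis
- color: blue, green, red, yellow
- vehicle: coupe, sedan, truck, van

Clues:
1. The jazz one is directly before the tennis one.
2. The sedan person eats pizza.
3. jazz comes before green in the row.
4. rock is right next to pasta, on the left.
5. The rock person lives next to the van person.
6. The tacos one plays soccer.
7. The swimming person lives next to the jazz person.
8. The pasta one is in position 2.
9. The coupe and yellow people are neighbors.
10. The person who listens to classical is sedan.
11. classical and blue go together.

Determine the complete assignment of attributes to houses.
Solution:

House | Music | Food | Sport | Color | Vehicle
----------------------------------------------
  1   | rock | sushi | swimming | red | coupe
  2   | jazz | pasta | golf | yellow | van
  3   | classical | pizza | tennis | blue | sedan
  4   | pop | tacos | soccer | green | truck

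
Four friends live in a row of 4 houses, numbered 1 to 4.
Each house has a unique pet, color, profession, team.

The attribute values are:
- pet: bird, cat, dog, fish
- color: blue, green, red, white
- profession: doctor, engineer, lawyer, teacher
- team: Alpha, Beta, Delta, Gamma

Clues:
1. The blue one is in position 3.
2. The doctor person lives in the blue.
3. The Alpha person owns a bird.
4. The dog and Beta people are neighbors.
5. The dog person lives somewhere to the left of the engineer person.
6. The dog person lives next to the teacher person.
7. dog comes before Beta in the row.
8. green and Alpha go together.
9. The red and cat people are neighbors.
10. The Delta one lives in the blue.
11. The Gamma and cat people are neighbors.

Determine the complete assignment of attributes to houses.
Solution:

House | Pet | Color | Profession | Team
---------------------------------------
  1   | dog | red | lawyer | Gamma
  2   | cat | white | teacher | Beta
  3   | fish | blue | doctor | Delta
  4   | bird | green | engineer | Alpha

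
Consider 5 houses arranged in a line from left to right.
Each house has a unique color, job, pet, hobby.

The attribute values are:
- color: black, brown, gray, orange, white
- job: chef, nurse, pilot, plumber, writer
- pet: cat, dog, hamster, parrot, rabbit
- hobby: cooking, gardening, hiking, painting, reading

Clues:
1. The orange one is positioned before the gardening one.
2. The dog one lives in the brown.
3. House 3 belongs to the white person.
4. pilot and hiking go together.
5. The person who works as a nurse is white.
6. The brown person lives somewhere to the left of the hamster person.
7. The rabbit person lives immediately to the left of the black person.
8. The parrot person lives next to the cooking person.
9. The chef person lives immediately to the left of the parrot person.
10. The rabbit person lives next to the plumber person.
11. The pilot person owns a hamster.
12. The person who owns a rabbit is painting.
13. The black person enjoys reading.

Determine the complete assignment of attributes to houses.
Solution:

House | Color | Job | Pet | Hobby
---------------------------------
  1   | orange | chef | rabbit | painting
  2   | black | plumber | parrot | reading
  3   | white | nurse | cat | cooking
  4   | brown | writer | dog | gardening
  5   | gray | pilot | hamster | hiking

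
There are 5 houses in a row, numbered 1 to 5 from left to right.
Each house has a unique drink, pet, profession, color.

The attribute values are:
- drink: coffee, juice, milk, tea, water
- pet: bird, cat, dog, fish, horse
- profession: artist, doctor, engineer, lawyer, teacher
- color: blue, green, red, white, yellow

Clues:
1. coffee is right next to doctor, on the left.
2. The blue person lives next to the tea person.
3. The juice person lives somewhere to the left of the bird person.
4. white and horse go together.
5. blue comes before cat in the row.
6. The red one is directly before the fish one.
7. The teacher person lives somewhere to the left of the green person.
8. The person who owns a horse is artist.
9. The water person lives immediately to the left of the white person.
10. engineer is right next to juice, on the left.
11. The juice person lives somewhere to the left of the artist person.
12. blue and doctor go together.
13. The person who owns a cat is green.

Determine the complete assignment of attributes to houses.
Solution:

House | Drink | Pet | Profession | Color
----------------------------------------
  1   | coffee | dog | engineer | red
  2   | juice | fish | doctor | blue
  3   | tea | bird | teacher | yellow
  4   | water | cat | lawyer | green
  5   | milk | horse | artist | white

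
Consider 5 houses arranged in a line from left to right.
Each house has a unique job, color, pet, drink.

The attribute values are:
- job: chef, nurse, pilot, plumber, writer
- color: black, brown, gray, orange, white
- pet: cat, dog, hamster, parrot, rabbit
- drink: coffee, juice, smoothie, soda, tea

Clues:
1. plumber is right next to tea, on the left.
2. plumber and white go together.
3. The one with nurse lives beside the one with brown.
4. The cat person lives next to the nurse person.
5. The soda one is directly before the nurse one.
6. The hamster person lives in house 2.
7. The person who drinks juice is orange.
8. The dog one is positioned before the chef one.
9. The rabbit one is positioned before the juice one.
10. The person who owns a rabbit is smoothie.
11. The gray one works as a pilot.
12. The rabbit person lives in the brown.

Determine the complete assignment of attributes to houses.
Solution:

House | Job | Color | Pet | Drink
---------------------------------
  1   | plumber | white | cat | soda
  2   | nurse | black | hamster | tea
  3   | writer | brown | rabbit | smoothie
  4   | pilot | gray | dog | coffee
  5   | chef | orange | parrot | juice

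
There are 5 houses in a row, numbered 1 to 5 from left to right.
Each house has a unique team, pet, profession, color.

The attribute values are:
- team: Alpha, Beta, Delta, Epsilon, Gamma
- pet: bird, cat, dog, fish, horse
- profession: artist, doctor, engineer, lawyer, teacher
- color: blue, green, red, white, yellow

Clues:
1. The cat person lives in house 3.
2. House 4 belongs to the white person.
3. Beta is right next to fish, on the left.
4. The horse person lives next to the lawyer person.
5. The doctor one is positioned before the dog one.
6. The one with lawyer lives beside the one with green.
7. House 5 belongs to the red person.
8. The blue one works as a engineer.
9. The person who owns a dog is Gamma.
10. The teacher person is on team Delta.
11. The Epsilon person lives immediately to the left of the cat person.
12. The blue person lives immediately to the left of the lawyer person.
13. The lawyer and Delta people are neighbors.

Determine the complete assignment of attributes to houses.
Solution:

House | Team | Pet | Profession | Color
---------------------------------------
  1   | Beta | horse | engineer | blue
  2   | Epsilon | fish | lawyer | yellow
  3   | Delta | cat | teacher | green
  4   | Alpha | bird | doctor | white
  5   | Gamma | dog | artist | red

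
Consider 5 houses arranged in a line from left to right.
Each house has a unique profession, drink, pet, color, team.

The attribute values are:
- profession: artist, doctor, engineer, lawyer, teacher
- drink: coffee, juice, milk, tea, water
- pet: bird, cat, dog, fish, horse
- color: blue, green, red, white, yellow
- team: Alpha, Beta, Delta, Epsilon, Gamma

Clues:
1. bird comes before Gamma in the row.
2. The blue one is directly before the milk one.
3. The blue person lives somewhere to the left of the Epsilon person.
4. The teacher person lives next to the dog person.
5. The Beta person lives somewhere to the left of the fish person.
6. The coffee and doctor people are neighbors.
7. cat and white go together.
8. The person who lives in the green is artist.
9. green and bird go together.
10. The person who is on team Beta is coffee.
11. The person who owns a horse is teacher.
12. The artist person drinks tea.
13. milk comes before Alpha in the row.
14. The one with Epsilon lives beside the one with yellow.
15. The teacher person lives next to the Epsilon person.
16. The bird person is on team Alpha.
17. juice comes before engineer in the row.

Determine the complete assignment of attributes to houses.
Solution:

House | Profession | Drink | Pet | Color | Team
-----------------------------------------------
  1   | teacher | coffee | horse | blue | Beta
  2   | doctor | milk | dog | red | Epsilon
  3   | lawyer | juice | fish | yellow | Delta
  4   | artist | tea | bird | green | Alpha
  5   | engineer | water | cat | white | Gamma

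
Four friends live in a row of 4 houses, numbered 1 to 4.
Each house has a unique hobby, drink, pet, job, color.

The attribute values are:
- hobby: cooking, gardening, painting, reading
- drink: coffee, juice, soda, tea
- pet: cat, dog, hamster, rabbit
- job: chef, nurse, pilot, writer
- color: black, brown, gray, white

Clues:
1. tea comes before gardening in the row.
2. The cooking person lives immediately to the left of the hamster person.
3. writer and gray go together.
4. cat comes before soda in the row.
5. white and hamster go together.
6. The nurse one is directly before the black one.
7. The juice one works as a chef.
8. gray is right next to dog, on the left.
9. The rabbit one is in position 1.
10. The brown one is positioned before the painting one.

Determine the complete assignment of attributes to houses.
Solution:

House | Hobby | Drink | Pet | Job | Color
-----------------------------------------
  1   | reading | tea | rabbit | writer | gray
  2   | gardening | coffee | dog | nurse | brown
  3   | cooking | juice | cat | chef | black
  4   | painting | soda | hamster | pilot | white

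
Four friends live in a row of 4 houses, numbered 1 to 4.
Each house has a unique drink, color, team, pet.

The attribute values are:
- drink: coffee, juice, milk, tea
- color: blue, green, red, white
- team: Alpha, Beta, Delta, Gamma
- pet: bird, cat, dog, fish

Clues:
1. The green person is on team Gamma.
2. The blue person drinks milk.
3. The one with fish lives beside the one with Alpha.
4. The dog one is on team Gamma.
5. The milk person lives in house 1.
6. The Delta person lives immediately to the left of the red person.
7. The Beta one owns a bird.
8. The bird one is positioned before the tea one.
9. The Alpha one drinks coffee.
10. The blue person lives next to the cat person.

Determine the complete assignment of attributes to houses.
Solution:

House | Drink | Color | Team | Pet
----------------------------------
  1   | milk | blue | Delta | fish
  2   | coffee | red | Alpha | cat
  3   | juice | white | Beta | bird
  4   | tea | green | Gamma | dog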